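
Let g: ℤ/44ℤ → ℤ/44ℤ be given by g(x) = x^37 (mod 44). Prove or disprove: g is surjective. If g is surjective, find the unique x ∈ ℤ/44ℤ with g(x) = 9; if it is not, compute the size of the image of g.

33

g(0) = 0^37 = 0.
g(22): Repeated squaring mod 44: 22^1 ≡ 22, 22^2 ≡ 22² = 484 ≡ 0, 22^4 ≡ 0² = 0, 22^8 ≡ 0² = 0, 22^16 ≡ 0² = 0, 22^32 ≡ 0² = 0. Since 37 = 32 + 4 + 1, 22^37 ≡ 0·0·22: 0·0 = 0, then 0·22 = 0. So 22^37 ≡ 0 (mod 44).
So g(0) = g(22) = 0 while 0 ≠ 22, hence g is not injective.
A non-injective map from the 44-element set ℤ/44ℤ to itself takes at most 43 distinct values, so it cannot be surjective. So g is not surjective.
Since g is not surjective, we determine |image(g)|. Computing x^37 mod 44 for each x (by repeated squaring, reducing mod 44 at every step), the values g(0), g(1), …, g(43) are: 0, 1, 40, 31, 16, 25, 8, 39, 24, 37, 32, 11, 12, 29, 20, 27, 36, 41, 28, 35, 4, 21, 0, 23, 40, 9, 16, 3, 8, 17, 24, 15, 32, 33, 12, 7, 20, 5, 36, 19, 28, 13, 4, 43.
The distinct values are {0, 1, 3, 4, 5, 7, 8, 9, 11, 12, 13, 15, 16, 17, 19, 20, 21, 23, 24, 25, 27, 28, 29, 31, 32, 33, 35, 36, 37, 39, 40, 41, 43}; there are 33 of them.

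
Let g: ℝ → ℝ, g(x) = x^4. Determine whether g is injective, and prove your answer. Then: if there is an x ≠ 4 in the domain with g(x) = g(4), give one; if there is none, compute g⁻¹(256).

-4

g(4) = 256 = (−4)^4 = g(−4) (since 4 is even), with 4 ≠ −4. So g is not injective.
For the follow-up, such an x exists: taking x = −4 ∈ ℝ gives g(−4) = 256 = g(4) with −4 ≠ 4.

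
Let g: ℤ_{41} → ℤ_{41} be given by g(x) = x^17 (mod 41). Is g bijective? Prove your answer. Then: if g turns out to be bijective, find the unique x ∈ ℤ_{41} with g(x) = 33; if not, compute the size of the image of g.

20

Since 41 is prime, the nonzero elements of ℤ_{41} form a cyclic group of order 40.
As gcd(17, 40) = 1, raising to the 17th power is a bijection on this group: if s^17 ≡ t^17 then (st^{−1})^17 = 1, and the only element of order dividing gcd(17, 40) = 1 is 1, so s = t.
With g(0) = 0 this makes g injective on all of ℤ_{41}, hence bijective (finite equal-size domain and codomain). In particular g is bijective.
Since g is bijective, we find the preimage of 33. The inverse of x ↦ x^17 on (ℤ_{41})^× is x ↦ x^33, because 17·33 = 561 = 14·40 + 1 ≡ 1 (mod 40) and x^{40} = 1 for x ≠ 0 (Fermat). So g⁻¹(33) = 33^33 mod 41.
Repeated squaring mod 41: 33^1 ≡ 33, 33^2 ≡ 33² = 1089 ≡ 23, 33^4 ≡ 23² = 529 ≡ 37, 33^8 ≡ 37² = 1369 ≡ 16, 33^16 ≡ 16² = 256 ≡ 10, 33^32 ≡ 10² = 100 ≡ 18. Since 33 = 32 + 1, 33^33 ≡ 18·33: 18·33 = 594 ≡ 20. So 33^33 ≡ 20 (mod 41).
Hence g⁻¹(33) = 20.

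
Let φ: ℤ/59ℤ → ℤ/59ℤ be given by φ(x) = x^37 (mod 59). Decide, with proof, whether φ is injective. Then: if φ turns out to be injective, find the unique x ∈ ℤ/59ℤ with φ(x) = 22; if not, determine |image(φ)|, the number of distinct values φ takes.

Since 59 is prime, the nonzero elements of ℤ/59ℤ form a cyclic group of order 58.
As gcd(37, 58) = 1, raising to the 37th power is a bijection on this group: if a^37 ≡ b^37 then (ab^{−1})^37 = 1, and the only element of order dividing gcd(37, 58) = 1 is 1, so a = b.
With φ(0) = 0 this makes φ injective on all of ℤ/59ℤ, hence bijective (finite equal-size domain and codomain). In particular φ is injective.
Since φ is injective, we find the preimage of 22. The inverse of x ↦ x^37 on (ℤ/59ℤ)^× is x ↦ x^11, because 37·11 = 407 = 7·58 + 1 ≡ 1 (mod 58) and x^{58} = 1 for x ≠ 0 (Fermat). So φ⁻¹(22) = 22^11 mod 59.
Repeated squaring mod 59: 22^1 ≡ 22, 22^2 ≡ 22² = 484 ≡ 12, 22^4 ≡ 12² = 144 ≡ 26, 22^8 ≡ 26² = 676 ≡ 27. Since 11 = 8 + 2 + 1, 22^11 ≡ 27·12·22: 27·12 = 324 ≡ 29, then 29·22 = 638 ≡ 48. So 22^11 ≡ 48 (mod 59).
Hence φ⁻¹(22) = 48.

48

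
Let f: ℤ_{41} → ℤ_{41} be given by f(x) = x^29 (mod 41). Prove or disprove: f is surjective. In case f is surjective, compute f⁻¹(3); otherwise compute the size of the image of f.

Since 41 is prime, the nonzero elements of ℤ_{41} form a cyclic group of order 40.
As gcd(29, 40) = 1, raising to the 29th power is a bijection on this group: if s^29 ≡ t^29 then (st^{−1})^29 = 1, and the only element of order dividing gcd(29, 40) = 1 is 1, so s = t.
With f(0) = 0 this makes f injective on all of ℤ_{41}, hence bijective (finite equal-size domain and codomain). In particular f is surjective.
Since f is surjective, we find the preimage of 3. The inverse of x ↦ x^29 on (ℤ_{41})^× is x ↦ x^29, because 29·29 = 841 = 21·40 + 1 ≡ 1 (mod 40) and x^{40} = 1 for x ≠ 0 (Fermat). So f⁻¹(3) = 3^29 mod 41.
Repeated squaring mod 41: 3^1 ≡ 3, 3^2 ≡ 3² = 9, 3^4 ≡ 9² = 81 ≡ 40, 3^8 ≡ 40² = 1600 ≡ 1, 3^16 ≡ 1² = 1. Since 29 = 16 + 8 + 4 + 1, 3^29 ≡ 1·1·40·3: 1·1 = 1, then 1·40 = 40, then 40·3 = 120 ≡ 38. So 3^29 ≡ 38 (mod 41).
Hence f⁻¹(3) = 38.

38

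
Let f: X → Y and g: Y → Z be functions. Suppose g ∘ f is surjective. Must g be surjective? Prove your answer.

Let c ∈ Z. Since g ∘ f is surjective, some a ∈ X has g(f(a)) = c. Then b = f(a) ∈ Y satisfies g(b) = c. So g is surjective.

surjective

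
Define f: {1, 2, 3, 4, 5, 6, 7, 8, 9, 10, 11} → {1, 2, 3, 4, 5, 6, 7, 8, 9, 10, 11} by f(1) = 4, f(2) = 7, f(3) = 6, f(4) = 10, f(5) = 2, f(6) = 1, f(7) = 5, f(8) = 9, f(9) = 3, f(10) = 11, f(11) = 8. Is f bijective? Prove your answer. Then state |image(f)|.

11

The values 4, 7, 6, 10, 2, 1, 5, 9, 3, 11, 8 are a permutation of {1, 2, 3, 4, 5, 6, 7, 8, 9, 10, 11}: each element appears exactly once.
So f is injective and surjective, hence bijective.
The image of f is {1, 2, 3, 4, 5, 6, 7, 8, 9, 10, 11}, which has 11 elements.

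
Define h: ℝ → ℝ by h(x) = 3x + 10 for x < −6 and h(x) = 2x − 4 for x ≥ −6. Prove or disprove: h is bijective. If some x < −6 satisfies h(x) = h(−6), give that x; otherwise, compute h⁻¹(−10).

-26/3

Both pieces are strictly increasing (slopes 3 and 2), so each is injective on its own interval.
The left piece maps (−∞, −6) onto (−∞, −8); the right piece maps [−6, ∞) onto [−16, ∞).
These images overlap. In particular h(−6) = −16 (right piece), and solving 3x + 10 = −16 on the left piece gives x = −26/3 < −6.
So h(−26/3) = h(−6) with −26/3 ≠ −6, and h is not injective, hence not bijective. This x = −26/3 is the requested value below −6.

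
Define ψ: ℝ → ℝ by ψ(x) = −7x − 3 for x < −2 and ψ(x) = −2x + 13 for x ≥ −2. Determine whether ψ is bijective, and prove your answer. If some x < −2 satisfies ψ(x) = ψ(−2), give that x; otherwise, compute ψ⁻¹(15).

Both pieces are strictly decreasing (slopes −7 and −2), so each is injective on its own interval.
The left piece maps (−∞, −2) onto (11, ∞); the right piece maps [−2, ∞) onto (−∞, 17].
These images overlap. In particular ψ(−2) = 17 (right piece), and solving −7x − 3 = 17 on the left piece gives x = −20/7 < −2.
So ψ(−20/7) = ψ(−2) with −20/7 ≠ −2, and ψ is not injective, hence not bijective. This x = −20/7 is the requested value below −2.

-20/7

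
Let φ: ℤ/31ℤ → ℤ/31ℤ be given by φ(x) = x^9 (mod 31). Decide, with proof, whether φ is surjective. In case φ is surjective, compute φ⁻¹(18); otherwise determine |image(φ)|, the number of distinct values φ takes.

φ(1) = 1^9 = 1.
φ(5): Repeated squaring mod 31: 5^1 ≡ 5, 5^2 ≡ 5² = 25, 5^4 ≡ 25² = 625 ≡ 5, 5^8 ≡ 5² = 25. Since 9 = 8 + 1, 5^9 ≡ 25·5: 25·5 = 125 ≡ 1. So 5^9 ≡ 1 (mod 31).
So φ(1) = φ(5) = 1 while 1 ≠ 5, so φ is not injective.
A non-injective map from the 31-element set ℤ/31ℤ to itself takes at most 30 distinct values, so it cannot be surjective. Hence φ is not surjective.
Since φ is not surjective, we determine |image(φ)|. Computing x^9 mod 31 for each x (by repeated squaring, reducing mod 31 at every step), the values φ(0), φ(1), …, φ(30) are: 0, 1, 16, 29, 8, 1, 30, 8, 4, 4, 16, 23, 15, 29, 4, 29, 2, 27, 2, 16, 8, 15, 27, 27, 23, 1, 30, 23, 2, 15, 30.
The distinct values are {0, 1, 2, 4, 8, 15, 16, 23, 27, 29, 30}; there are 11 of them.

11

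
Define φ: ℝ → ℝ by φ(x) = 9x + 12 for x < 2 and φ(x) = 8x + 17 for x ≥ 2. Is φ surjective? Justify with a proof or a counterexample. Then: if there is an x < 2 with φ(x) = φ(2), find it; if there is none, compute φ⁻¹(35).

Both pieces are strictly increasing (slopes 9 and 8), so each is injective on its own interval.
The left piece maps (−∞, 2) onto (−∞, 30); the right piece maps [2, ∞) onto [33, ∞).
The union (−∞, 30) ∪ [33, ∞) omits the interval between 30 and 33; in particular 30 has no preimage. So φ is not surjective.
Because the two images are disjoint, no x < 2 has φ(x) = φ(2), so we compute φ⁻¹(35): 35 lies in [33, ∞), so solve 8x + 17 = 35: x = (35 − 17)/8 = 9/4.

9/4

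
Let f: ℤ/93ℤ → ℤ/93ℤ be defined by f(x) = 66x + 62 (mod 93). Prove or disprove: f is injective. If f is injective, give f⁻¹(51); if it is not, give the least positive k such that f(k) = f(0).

We have gcd(66, 93) = 3 > 1. Taking s = 0 and t = 31: f(0) = 62 and f(31) = 66·31 + 62 = 2108 ≡ 62 (mod 93).
So f(0) = f(31) while 0 ≠ 31, so f is not injective.
Since f is not injective, we find the least positive k with f(k) = f(0): this means 66k ≡ 0 (mod 93), i.e. 93 ∣ 66k. Since gcd(66, 93) = 3, dividing through by 3 this holds exactly when 31 ∣ 22k, and as gcd(22, 31) = 1, exactly when 31 ∣ k.
The smallest positive such k is 31.

31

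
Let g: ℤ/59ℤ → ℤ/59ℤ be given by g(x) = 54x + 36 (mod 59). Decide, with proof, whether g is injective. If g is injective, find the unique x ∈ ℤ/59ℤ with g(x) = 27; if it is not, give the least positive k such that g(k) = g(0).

By definition, g is injective when g(a) = g(b) forces a = b.
If g(a) = g(b), then 54a ≡ 54b (mod 59). Because gcd(54, 59) = 1, we may cancel 54 to get a ≡ b (mod 59).
Hence g is injective.
We now compute 54⁻¹ mod 59 explicitly. Euclid's algorithm: 59 = 1·54 + 5, 54 = 10·5 + 4, 5 = 1·4 + 1; back-substituting gives 1 = 47·54 − 43·59, so 54⁻¹ ≡ 47 (mod 59).
Since g is injective, we compute g⁻¹(27): solve 54x + 36 ≡ 27 (mod 59), i.e. 54x ≡ 50 (mod 59).
Multiplying by 54⁻¹ = 47 gives x ≡ 47·50 = 2350 = 39·59 + 49 ≡ 49 (mod 59).
Check: g(49) = 54·49 + 36 = 2682 = 45·59 + 27 ≡ 27 (mod 59).

49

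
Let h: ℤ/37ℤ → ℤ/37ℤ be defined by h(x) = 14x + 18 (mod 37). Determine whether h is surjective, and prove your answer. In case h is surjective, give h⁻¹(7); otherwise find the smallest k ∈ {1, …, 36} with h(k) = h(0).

Since gcd(14, 37) = 1, 14 is invertible modulo 37. Euclid's algorithm: 37 = 2·14 + 9, 14 = 1·9 + 5, 9 = 1·5 + 4, 5 = 1·4 + 1; back-substituting gives 1 = 8·14 − 3·37, so 14⁻¹ ≡ 8 (mod 37).
Then y ↦ 8(y − 18) is a two-sided inverse to h, so every y ∈ ℤ/37ℤ has a preimage.
Thus h is surjective.
Since h is surjective, we find h⁻¹(7): we need 14x ≡ 7 − 18 ≡ 26 (mod 37). Using 14⁻¹ = 8: x ≡ 8·26 = 208 = 5·37 + 23, so x = 23.
Check: h(23) = 14·23 + 18 = 340 = 9·37 + 7 ≡ 7 (mod 37).

23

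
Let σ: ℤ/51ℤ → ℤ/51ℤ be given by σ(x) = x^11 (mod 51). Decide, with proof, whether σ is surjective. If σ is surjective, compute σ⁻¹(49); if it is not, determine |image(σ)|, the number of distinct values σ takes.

43

Computing x^11 mod 51 for each x (by repeated squaring, reducing mod 51 at every step), the values σ(0), σ(1), …, σ(50) are: 0, 1, 8, 24, 13, 11, 39, 31, 2, 15, 37, 29, 6, 4, 44, 9, 16, 17, 18, 25, 41, 30, 28, 5, 48, 19, 32, 3, 46, 23, 21, 10, 26, 33, 34, 35, 42, 7, 47, 45, 22, 14, 36, 49, 20, 12, 40, 38, 27, 43, 50.
Every element of ℤ/51ℤ appears exactly once in this list, so σ is a bijection, and in particular surjective.
Since σ is surjective, we read off the preimage of 49 from the same table: σ(43) = 49, so σ⁻¹(49) = 43.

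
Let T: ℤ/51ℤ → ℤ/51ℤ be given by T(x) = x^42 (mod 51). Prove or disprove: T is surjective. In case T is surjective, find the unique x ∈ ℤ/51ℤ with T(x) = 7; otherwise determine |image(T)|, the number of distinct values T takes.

18

T(7): Repeated squaring mod 51: 7^1 ≡ 7, 7^2 ≡ 7² = 49, 7^4 ≡ 49² = 2401 ≡ 4, 7^8 ≡ 4² = 16, 7^16 ≡ 16² = 256 ≡ 1, 7^32 ≡ 1² = 1. Since 42 = 32 + 8 + 2, 7^42 ≡ 1·16·49: 1·16 = 16, then 16·49 = 784 ≡ 19. So 7^42 ≡ 19 (mod 51).
T(10): Repeated squaring mod 51: 10^1 ≡ 10, 10^2 ≡ 10² = 100 ≡ 49, 10^4 ≡ 49² = 2401 ≡ 4, 10^8 ≡ 4² = 16, 10^16 ≡ 16² = 256 ≡ 1, 10^32 ≡ 1² = 1. Since 42 = 32 + 8 + 2, 10^42 ≡ 1·16·49: 1·16 = 16, then 16·49 = 784 ≡ 19. So 10^42 ≡ 19 (mod 51).
So T(7) = T(10) = 19 while 7 ≠ 10, therefore T is not injective.
A non-injective map from the 51-element set ℤ/51ℤ to itself takes at most 50 distinct values, so it cannot be surjective. Hence T is not surjective.
Since T is not surjective, we determine |image(T)|. Computing x^42 mod 51 for each x (by repeated squaring, reducing mod 51 at every step), the values T(0), T(1), …, T(50) are: 0, 1, 4, 42, 16, 43, 15, 19, 13, 30, 19, 49, 9, 16, 25, 21, 1, 34, 18, 4, 25, 33, 43, 49, 36, 13, 13, 36, 49, 43, 33, 25, 4, 18, 34, 1, 21, 25, 16, 9, 49, 19, 30, 13, 19, 15, 43, 16, 42, 4, 1.
The distinct values are {0, 1, 4, 9, 13, 15, 16, 18, 19, 21, 25, 30, 33, 34, 36, 42, 43, 49}; there are 18 of them.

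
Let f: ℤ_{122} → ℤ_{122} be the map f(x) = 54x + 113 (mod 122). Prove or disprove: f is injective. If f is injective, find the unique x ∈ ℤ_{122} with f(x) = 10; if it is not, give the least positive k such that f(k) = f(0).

Recall: f is injective if f(u) = f(v) implies u = v.
We have gcd(54, 122) = 2 > 1. Taking u = 0 and v = 61: f(0) = 113 and f(61) = 54·61 + 113 = 3407 ≡ 113 (mod 122).
So f(0) = f(61) while 0 ≠ 61, hence f is not injective.
Since f is not injective, we find the least positive k with f(k) = f(0): this means 54k ≡ 0 (mod 122), i.e. 122 ∣ 54k. Since gcd(54, 122) = 2, dividing through by 2 this holds exactly when 61 ∣ 27k, and as gcd(27, 61) = 1, exactly when 61 ∣ k.
The smallest positive such k is 61.

61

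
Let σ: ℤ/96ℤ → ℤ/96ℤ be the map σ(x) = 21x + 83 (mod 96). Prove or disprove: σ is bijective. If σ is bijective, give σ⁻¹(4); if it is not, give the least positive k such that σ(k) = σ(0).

We have gcd(21, 96) = 3 > 1. Taking s = 0 and t = 32: σ(0) = 83 and σ(32) = 21·32 + 83 = 755 ≡ 83 (mod 96).
So σ(0) = σ(32) while 0 ≠ 32, so σ is not injective, hence not bijective.
Since σ is not bijective, we find the least positive k with σ(k) = σ(0): this means 21k ≡ 0 (mod 96), i.e. 96 ∣ 21k. Since gcd(21, 96) = 3, dividing through by 3 this holds exactly when 32 ∣ 7k, and as gcd(7, 32) = 1, exactly when 32 ∣ k.
The smallest positive such k is 32.

32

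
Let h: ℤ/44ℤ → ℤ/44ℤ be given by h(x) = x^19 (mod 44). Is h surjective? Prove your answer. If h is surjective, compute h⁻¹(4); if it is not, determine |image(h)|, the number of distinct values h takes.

h(0) = 0^19 = 0.
h(22): Repeated squaring mod 44: 22^1 ≡ 22, 22^2 ≡ 22² = 484 ≡ 0, 22^4 ≡ 0² = 0, 22^8 ≡ 0² = 0, 22^16 ≡ 0² = 0. Since 19 = 16 + 2 + 1, 22^19 ≡ 0·0·22: 0·0 = 0, then 0·22 = 0. So 22^19 ≡ 0 (mod 44).
So h(0) = h(22) = 0 while 0 ≠ 22, therefore h is not injective.
A non-injective map from the 44-element set ℤ/44ℤ to itself takes at most 43 distinct values, so it cannot be surjective. So h is not surjective.
Since h is not surjective, we determine |image(h)|. Computing x^19 mod 44 for each x (by repeated squaring, reducing mod 44 at every step), the values h(0), h(1), …, h(43) are: 0, 1, 28, 15, 36, 9, 24, 19, 40, 5, 32, 11, 12, 17, 4, 3, 20, 13, 8, 7, 16, 21, 0, 23, 28, 37, 36, 31, 24, 41, 40, 27, 32, 33, 12, 39, 4, 25, 20, 35, 8, 29, 16, 43.
The distinct values are {0, 1, 3, 4, 5, 7, 8, 9, 11, 12, 13, 15, 16, 17, 19, 20, 21, 23, 24, 25, 27, 28, 29, 31, 32, 33, 35, 36, 37, 39, 40, 41, 43}; there are 33 of them.

33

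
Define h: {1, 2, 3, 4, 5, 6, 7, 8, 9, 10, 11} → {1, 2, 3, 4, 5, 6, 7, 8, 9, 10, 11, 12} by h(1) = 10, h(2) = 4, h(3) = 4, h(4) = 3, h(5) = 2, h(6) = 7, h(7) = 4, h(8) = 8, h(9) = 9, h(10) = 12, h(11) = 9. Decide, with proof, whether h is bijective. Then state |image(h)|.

h(2) = 4 = h(3) with 2 ≠ 3, so h is not injective, hence not bijective.
The image of h is {2, 3, 4, 7, 8, 9, 10, 12}, which has 8 elements.

8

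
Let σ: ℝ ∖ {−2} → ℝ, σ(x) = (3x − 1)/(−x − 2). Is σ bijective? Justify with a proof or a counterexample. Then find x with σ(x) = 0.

1/3

If σ(x) = −3, cross-multiplying gives −1(3x − 1) = 3(−x − 2), which simplifies to 1 = −6 — false.  So −3 has no preimage and σ is not surjective.
Thus σ is not bijective.
Solving σ(x) = 0: cross-multiplying gives 3x − 1 = 0(−x − 2), which rearranges to 3x = 1, so x = 1/3.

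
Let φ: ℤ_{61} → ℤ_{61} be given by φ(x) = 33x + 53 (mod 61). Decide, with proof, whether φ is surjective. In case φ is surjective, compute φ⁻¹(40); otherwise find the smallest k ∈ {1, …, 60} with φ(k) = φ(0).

Since gcd(33, 61) = 1, 33 is invertible modulo 61. Euclid's algorithm: 61 = 1·33 + 28, 33 = 1·28 + 5, 28 = 5·5 + 3, 5 = 1·3 + 2, 3 = 1·2 + 1; back-substituting gives 1 = 37·33 − 20·61, so 33⁻¹ ≡ 37 (mod 61).
Then y ↦ 37(y − 53) is a two-sided inverse to φ, so every y ∈ ℤ_{61} has a preimage.
Therefore φ is surjective.
Since φ is surjective, we find φ⁻¹(40): we need 33x ≡ 40 − 53 ≡ 48 (mod 61). Using 33⁻¹ = 37: x ≡ 37·48 = 1776 = 29·61 + 7, so x = 7.
Check: φ(7) = 33·7 + 53 = 284 = 4·61 + 40 ≡ 40 (mod 61).

7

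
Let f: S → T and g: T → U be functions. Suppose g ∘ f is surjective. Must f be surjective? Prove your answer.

not surjective

No. Take S = {0, 1}, T = {0, 1, 2, 3, 4}, U = {0}, f(a) = 0 for every a ∈ S, and g(b) = 0 for every b ∈ T.
Then g ∘ f is surjective onto {0}, but 4 ∈ T has no preimage under f, so f is not surjective.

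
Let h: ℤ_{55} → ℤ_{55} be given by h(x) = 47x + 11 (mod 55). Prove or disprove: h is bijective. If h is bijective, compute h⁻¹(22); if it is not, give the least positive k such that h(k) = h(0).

Suppose h(x_1) = h(x_2) in ℤ_{55}. Then 47x_1 + 11 ≡ 47x_2 + 11 (mod 55), hence 47(x_1 − x_2) ≡ 0 (mod 55).
Since gcd(47, 55) = 1, 47 is invertible modulo 55, thus x_1 − x_2 ≡ 0 (mod 55), i.e. x_1 = x_2.
We now compute 47⁻¹ mod 55 explicitly. Euclid's algorithm: 55 = 1·47 + 8, 47 = 5·8 + 7, 8 = 1·7 + 1; back-substituting gives 1 = 48·47 − 41·55, so 47⁻¹ ≡ 48 (mod 55).
For any y ∈ ℤ_{55}, x = 48(y − 11) mod 55 satisfies h(x) = 47·48(y − 11) + 11 ≡ y (since 47·48 ≡ 1 mod 55). So every y has a preimage.
So h is bijective.
Since h is bijective, we find h⁻¹(22): we need 47x ≡ 22 − 11 ≡ 11 (mod 55). Using 47⁻¹ = 48: x ≡ 48·11 = 528 = 9·55 + 33, so x = 33.
Check: h(33) = 47·33 + 11 = 1562 = 28·55 + 22 ≡ 22 (mod 55).

33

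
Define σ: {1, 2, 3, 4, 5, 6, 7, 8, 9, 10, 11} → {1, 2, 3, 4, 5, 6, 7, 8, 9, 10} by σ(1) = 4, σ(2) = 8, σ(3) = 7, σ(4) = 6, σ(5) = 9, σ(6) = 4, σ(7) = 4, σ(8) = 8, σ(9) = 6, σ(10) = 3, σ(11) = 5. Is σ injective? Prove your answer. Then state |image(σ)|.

σ(1) = 4 = σ(6) with 1 ≠ 6, so σ is not injective.
The image of σ is {3, 4, 5, 6, 7, 8, 9}, which has 7 elements.

7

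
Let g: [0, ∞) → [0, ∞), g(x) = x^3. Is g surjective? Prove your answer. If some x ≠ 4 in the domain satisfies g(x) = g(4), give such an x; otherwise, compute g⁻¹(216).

6

For any y ∈ [0, ∞), x = y^{1/3} ∈ [0, ∞) gives g(x) = y, so g is surjective.
Since x ↦ x^3 is strictly increasing on [0, ∞), it is injective there, so no x ≠ 4 in the domain has g(x) = g(4). We therefore compute g⁻¹(216) = 216^{1/3} = 6 (indeed 6^3 = 216).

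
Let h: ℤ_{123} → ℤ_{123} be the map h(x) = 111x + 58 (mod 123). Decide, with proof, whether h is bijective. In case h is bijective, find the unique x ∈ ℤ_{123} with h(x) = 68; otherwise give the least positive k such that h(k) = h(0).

41

We have gcd(111, 123) = 3 > 1. Taking u = 0 and v = 41: h(0) = 58 and h(41) = 111·41 + 58 = 4609 ≡ 58 (mod 123).
So h(0) = h(41) while 0 ≠ 41, therefore h is not injective, hence not bijective.
Since h is not bijective, we find the least positive k with h(k) = h(0): this means 111k ≡ 0 (mod 123), i.e. 123 ∣ 111k. Since gcd(111, 123) = 3, dividing through by 3 this holds exactly when 41 ∣ 37k, and as gcd(37, 41) = 1, exactly when 41 ∣ k.
The smallest positive such k is 41.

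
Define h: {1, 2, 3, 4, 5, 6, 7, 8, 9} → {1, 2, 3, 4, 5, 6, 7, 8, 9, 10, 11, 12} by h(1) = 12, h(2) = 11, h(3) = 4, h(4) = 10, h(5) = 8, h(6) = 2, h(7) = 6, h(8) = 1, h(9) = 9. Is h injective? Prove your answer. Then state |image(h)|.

9

The values h(1), …, h(9) are 12, 11, 4, 10, 8, 2, 6, 1, 9 — all distinct.
So h(s) = h(t) only when s = t, and h is injective.
The image of h is {1, 2, 4, 6, 8, 9, 10, 11, 12}, which has 9 elements.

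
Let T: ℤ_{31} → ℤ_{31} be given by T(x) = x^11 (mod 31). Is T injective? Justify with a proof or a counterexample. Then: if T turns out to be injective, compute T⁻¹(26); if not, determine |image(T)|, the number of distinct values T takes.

6

Since 31 is prime, the nonzero elements of ℤ_{31} form a cyclic group of order 30.
As gcd(11, 30) = 1, raising to the 11th power is a bijection on this group: if s^11 ≡ t^11 then (st^{−1})^11 = 1, and the only element of order dividing gcd(11, 30) = 1 is 1, so s = t.
With T(0) = 0 this makes T injective on all of ℤ_{31}, hence bijective (finite equal-size domain and codomain). In particular T is injective.
Since T is injective, we find the preimage of 26. The inverse of x ↦ x^11 on (ℤ_{31})^× is x ↦ x^11, because 11·11 = 121 = 4·30 + 1 ≡ 1 (mod 30) and x^{30} = 1 for x ≠ 0 (Fermat). So T⁻¹(26) = 26^11 mod 31.
Repeated squaring mod 31: 26^1 ≡ 26, 26^2 ≡ 26² = 676 ≡ 25, 26^4 ≡ 25² = 625 ≡ 5, 26^8 ≡ 5² = 25. Since 11 = 8 + 2 + 1, 26^11 ≡ 25·25·26: 25·25 = 625 ≡ 5, then 5·26 = 130 ≡ 6. So 26^11 ≡ 6 (mod 31).
Hence T⁻¹(26) = 6.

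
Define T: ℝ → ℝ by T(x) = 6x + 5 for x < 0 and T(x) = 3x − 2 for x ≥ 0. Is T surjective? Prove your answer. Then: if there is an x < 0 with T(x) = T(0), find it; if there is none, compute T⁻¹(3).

Both pieces are strictly increasing (slopes 6 and 3), so each is injective on its own interval.
The left piece maps (−∞, 0) onto (−∞, 5); the right piece maps [0, ∞) onto [−2, ∞).
The union (−∞, 5) ∪ [−2, ∞) covers ℝ, so T is surjective.
For the follow-up: the images overlap, so an x < 0 with T(x) = T(0) exists. T(0) = −2; solving 6x + 5 = −2 for x < 0 gives x = (−2 − 5)/6 = −7/6.

-7/6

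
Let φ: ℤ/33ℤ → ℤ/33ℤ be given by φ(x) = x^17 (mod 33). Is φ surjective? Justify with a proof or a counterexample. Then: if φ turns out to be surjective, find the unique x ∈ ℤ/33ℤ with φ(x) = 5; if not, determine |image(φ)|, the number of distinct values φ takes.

Computing x^17 mod 33 for each x (by repeated squaring, reducing mod 33 at every step), the values φ(0), φ(1), …, φ(32) are: 0, 1, 29, 9, 16, 14, 30, 28, 2, 15, 10, 11, 12, 7, 20, 27, 25, 8, 6, 13, 26, 21, 22, 23, 18, 31, 5, 3, 19, 17, 24, 4, 32.
Every element of ℤ/33ℤ appears exactly once in this list, so φ is a bijection, and in particular surjective.
Since φ is surjective, we read off the preimage of 5 from the same table: φ(26) = 5, so φ⁻¹(5) = 26.

26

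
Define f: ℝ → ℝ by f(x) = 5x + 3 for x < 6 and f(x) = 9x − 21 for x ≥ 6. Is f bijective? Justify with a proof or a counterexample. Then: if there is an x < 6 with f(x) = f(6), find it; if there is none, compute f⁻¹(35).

Both pieces are strictly increasing (slopes 5 and 9), so each is injective on its own interval.
The left piece maps (−∞, 6) onto (−∞, 33); the right piece maps [6, ∞) onto [33, ∞).
Since 33 = 33, the images partition ℝ: f is injective and surjective, hence bijective.
Because the two images are disjoint, no x < 6 has f(x) = f(6), so we compute f⁻¹(35): 35 lies in [33, ∞), so solve 9x − 21 = 35: x = (35 + 21)/9 = 56/9.

56/9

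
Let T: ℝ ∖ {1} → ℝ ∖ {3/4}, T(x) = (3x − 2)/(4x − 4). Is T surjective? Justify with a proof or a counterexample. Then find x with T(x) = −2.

For any y ≠ 3/4, solving y(4x − 4) = 3x − 2 for x gives a well-defined x ≠ 1. So T is surjective.
Solving T(x) = −2: cross-multiplying gives 3x − 2 = −2(4x − 4), which rearranges to 11x = 10, so x = 10/11.

10/11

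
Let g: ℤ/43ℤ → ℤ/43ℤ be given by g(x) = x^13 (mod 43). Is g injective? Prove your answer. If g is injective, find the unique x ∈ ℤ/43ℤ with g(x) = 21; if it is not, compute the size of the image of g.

41

Since 43 is prime, the nonzero elements of ℤ/43ℤ form a cyclic group of order 42.
As gcd(13, 42) = 1, raising to the 13th power is a bijection on this group: if s^13 ≡ t^13 then (st^{−1})^13 = 1, and the only element of order dividing gcd(13, 42) = 1 is 1, so s = t.
With g(0) = 0 this makes g injective on all of ℤ/43ℤ, hence bijective (finite equal-size domain and codomain). In particular g is injective.
Since g is injective, we find the preimage of 21. The inverse of x ↦ x^13 on (ℤ/43ℤ)^× is x ↦ x^13, because 13·13 = 169 = 4·42 + 1 ≡ 1 (mod 42) and x^{42} = 1 for x ≠ 0 (Fermat). So g⁻¹(21) = 21^13 mod 43.
Repeated squaring mod 43: 21^1 ≡ 21, 21^2 ≡ 21² = 441 ≡ 11, 21^4 ≡ 11² = 121 ≡ 35, 21^8 ≡ 35² = 1225 ≡ 21. Since 13 = 8 + 4 + 1, 21^13 ≡ 21·35·21: 21·35 = 735 ≡ 4, then 4·21 = 84 ≡ 41. So 21^13 ≡ 41 (mod 43).
Hence g⁻¹(21) = 41.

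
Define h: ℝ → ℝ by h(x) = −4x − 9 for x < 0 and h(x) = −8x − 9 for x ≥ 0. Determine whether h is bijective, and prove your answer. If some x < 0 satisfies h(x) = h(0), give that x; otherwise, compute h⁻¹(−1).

Both pieces are strictly decreasing (slopes −4 and −8), so each is injective on its own interval.
The left piece maps (−∞, 0) onto (−9, ∞); the right piece maps [0, ∞) onto (−∞, −9].
Since −9 = −9, the images partition ℝ: h is injective and surjective, hence bijective.
Because the two images are disjoint, no x < 0 has h(x) = h(0), so we compute h⁻¹(−1): −1 lies in (−9, ∞), so solve −4x − 9 = −1: x = (−1 + 9)/(−4) = −2.

-2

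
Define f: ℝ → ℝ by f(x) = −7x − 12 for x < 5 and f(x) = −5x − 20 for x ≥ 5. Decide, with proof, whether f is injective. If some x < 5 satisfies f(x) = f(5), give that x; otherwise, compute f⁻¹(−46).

Both pieces are strictly decreasing (slopes −7 and −5), so each is injective on its own interval.
The left piece maps (−∞, 5) onto (−47, ∞); the right piece maps [5, ∞) onto (−∞, −45].
These images overlap. In particular f(5) = −45 (right piece), and solving −7x − 12 = −45 on the left piece gives x = 33/7 < 5.
So f(33/7) = f(5) with 33/7 ≠ 5, and f is not injective. This x = 33/7 is the requested value below 5.

33/7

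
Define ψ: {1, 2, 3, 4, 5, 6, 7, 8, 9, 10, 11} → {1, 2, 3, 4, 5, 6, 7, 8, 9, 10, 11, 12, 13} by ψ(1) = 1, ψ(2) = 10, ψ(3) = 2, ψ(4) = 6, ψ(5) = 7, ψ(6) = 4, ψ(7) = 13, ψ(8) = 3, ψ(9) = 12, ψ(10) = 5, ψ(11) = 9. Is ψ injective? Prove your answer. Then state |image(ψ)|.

11

The values ψ(1), …, ψ(11) are 1, 10, 2, 6, 7, 4, 13, 3, 12, 5, 9 — all distinct.
So ψ(a) = ψ(b) only when a = b, and ψ is injective.
The image of ψ is {1, 2, 3, 4, 5, 6, 7, 9, 10, 12, 13}, which has 11 elements.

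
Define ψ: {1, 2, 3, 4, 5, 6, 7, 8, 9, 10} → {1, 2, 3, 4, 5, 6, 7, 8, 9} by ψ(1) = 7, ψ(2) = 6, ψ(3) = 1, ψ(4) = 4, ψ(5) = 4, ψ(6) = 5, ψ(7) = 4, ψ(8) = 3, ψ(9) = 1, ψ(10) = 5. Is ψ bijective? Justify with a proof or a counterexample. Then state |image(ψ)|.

ψ(4) = 4 = ψ(5) with 4 ≠ 5, so ψ is not injective, hence not bijective.
The image of ψ is {1, 3, 4, 5, 6, 7}, which has 6 elements.

6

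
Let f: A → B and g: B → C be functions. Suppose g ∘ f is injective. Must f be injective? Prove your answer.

injective

Suppose f(s) = f(t). Applying g: (g ∘ f)(s) = (g ∘ f)(t). Since g ∘ f is injective, s = t. So f is injective.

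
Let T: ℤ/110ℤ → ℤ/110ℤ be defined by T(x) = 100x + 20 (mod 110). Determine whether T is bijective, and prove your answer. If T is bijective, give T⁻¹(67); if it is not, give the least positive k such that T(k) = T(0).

11

By definition, injectivity means: for all u, v in the domain, T(u) = T(v) implies u = v.
We have gcd(100, 110) = 10 > 1. Taking u = 0 and v = 11: T(0) = 20 and T(11) = 100·11 + 20 = 1120 ≡ 20 (mod 110).
So T(0) = T(11) while 0 ≠ 11, therefore T is not injective, hence not bijective.
Since T is not bijective, we find the least positive k with T(k) = T(0): this means 100k ≡ 0 (mod 110), i.e. 110 ∣ 100k. Since gcd(100, 110) = 10, dividing through by 10 this holds exactly when 11 ∣ 10k, and as gcd(10, 11) = 1, exactly when 11 ∣ k.
The smallest positive such k is 11.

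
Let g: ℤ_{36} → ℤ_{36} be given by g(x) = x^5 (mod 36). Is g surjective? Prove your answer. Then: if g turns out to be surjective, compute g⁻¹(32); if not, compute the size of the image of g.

g(0) = 0^5 = 0.
g(6): Repeated squaring mod 36: 6^1 ≡ 6, 6^2 ≡ 6² = 36 ≡ 0, 6^4 ≡ 0² = 0. Since 5 = 4 + 1, 6^5 ≡ 0·6: 0·6 = 0. So 6^5 ≡ 0 (mod 36).
So g(0) = g(6) = 0 while 0 ≠ 6, so g is not injective.
A non-injective map from the 36-element set ℤ_{36} to itself takes at most 35 distinct values, so it cannot be surjective. Hence g is not surjective.
Since g is not surjective, we determine |image(g)|. Computing x^5 mod 36 for each x (by repeated squaring, reducing mod 36 at every step), the values g(0), g(1), …, g(35) are: 0, 1, 32, 27, 16, 29, 0, 31, 8, 9, 28, 23, 0, 25, 20, 27, 4, 17, 0, 19, 32, 9, 16, 11, 0, 13, 8, 27, 28, 5, 0, 7, 20, 9, 4, 35.
The distinct values are {0, 1, 4, 5, 7, 8, 9, 11, 13, 16, 17, 19, 20, 23, 25, 27, 28, 29, 31, 32, 35}; there are 21 of them.

21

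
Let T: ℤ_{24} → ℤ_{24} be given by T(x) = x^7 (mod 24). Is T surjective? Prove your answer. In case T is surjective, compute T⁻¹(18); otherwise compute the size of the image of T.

15

T(0) = 0^7 = 0.
T(6): Repeated squaring mod 24: 6^1 ≡ 6, 6^2 ≡ 6² = 36 ≡ 12, 6^4 ≡ 12² = 144 ≡ 0. Since 7 = 4 + 2 + 1, 6^7 ≡ 0·12·6: 0·12 = 0, then 0·6 = 0. So 6^7 ≡ 0 (mod 24).
So T(0) = T(6) = 0 while 0 ≠ 6, thus T is not injective.
A non-injective map from the 24-element set ℤ_{24} to itself takes at most 23 distinct values, so it cannot be surjective. Hence T is not surjective.
Since T is not surjective, we determine |image(T)|. Computing x^7 mod 24 for each x (by repeated squaring, reducing mod 24 at every step), the values T(0), T(1), …, T(23) are: 0, 1, 8, 3, 16, 5, 0, 7, 8, 9, 16, 11, 0, 13, 8, 15, 16, 17, 0, 19, 8, 21, 16, 23.
The distinct values are {0, 1, 3, 5, 7, 8, 9, 11, 13, 15, 16, 17, 19, 21, 23}; there are 15 of them.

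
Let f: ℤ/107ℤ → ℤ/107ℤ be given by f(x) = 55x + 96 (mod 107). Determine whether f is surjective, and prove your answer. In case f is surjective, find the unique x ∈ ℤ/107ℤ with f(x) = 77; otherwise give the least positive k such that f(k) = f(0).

Since gcd(55, 107) = 1, 55 is invertible modulo 107. Euclid's algorithm: 107 = 1·55 + 52, 55 = 1·52 + 3, 52 = 17·3 + 1; back-substituting gives 1 = 72·55 − 37·107, so 55⁻¹ ≡ 72 (mod 107).
Then y ↦ 72(y − 96) is a two-sided inverse to f, so every y ∈ ℤ/107ℤ has a preimage.
Thus f is surjective.
Since f is surjective, we compute f⁻¹(77): solve 55x + 96 ≡ 77 (mod 107), i.e. 55x ≡ 88 (mod 107).
Multiplying by 55⁻¹ = 72 gives x ≡ 72·88 = 6336 = 59·107 + 23 ≡ 23 (mod 107).
Check: f(23) = 55·23 + 96 = 1361 = 12·107 + 77 ≡ 77 (mod 107).

23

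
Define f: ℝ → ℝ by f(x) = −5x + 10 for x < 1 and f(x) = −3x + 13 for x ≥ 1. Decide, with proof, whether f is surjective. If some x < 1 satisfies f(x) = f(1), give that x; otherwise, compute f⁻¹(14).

Both pieces are strictly decreasing (slopes −5 and −3), so each is injective on its own interval.
The left piece maps (−∞, 1) onto (5, ∞); the right piece maps [1, ∞) onto (−∞, 10].
The union (5, ∞) ∪ (−∞, 10] covers ℝ, so f is surjective.
For the follow-up: the images overlap, so an x < 1 with f(x) = f(1) exists. f(1) = 10; solving −5x + 10 = 10 for x < 1 gives x = (10 − 10)/(−5) = 0.

0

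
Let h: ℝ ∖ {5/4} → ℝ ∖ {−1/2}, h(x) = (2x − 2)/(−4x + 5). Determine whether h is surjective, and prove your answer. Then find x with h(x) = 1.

7/6

For any y ≠ −1/2, solving y(−4x + 5) = 2x − 2 for x gives a well-defined x ≠ 5/4. So h is surjective.
Solving h(x) = 1: cross-multiplying gives 2x − 2 = 1(−4x + 5), which rearranges to 6x = 7, so x = 7/6.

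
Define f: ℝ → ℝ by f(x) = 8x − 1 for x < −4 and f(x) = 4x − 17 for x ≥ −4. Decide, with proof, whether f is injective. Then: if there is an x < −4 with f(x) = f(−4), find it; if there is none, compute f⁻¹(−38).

-37/8

Both pieces are strictly increasing (slopes 8 and 4), so each is injective on its own interval.
The left piece maps (−∞, −4) onto (−∞, −33); the right piece maps [−4, ∞) onto [−33, ∞).
These images are disjoint, so no value is attained by both pieces. So f is injective.
Because the two images are disjoint, no x < −4 has f(x) = f(−4), so we compute f⁻¹(−38): −38 lies in (−∞, −33), so solve 8x − 1 = −38: x = (−38 + 1)/8 = −37/8.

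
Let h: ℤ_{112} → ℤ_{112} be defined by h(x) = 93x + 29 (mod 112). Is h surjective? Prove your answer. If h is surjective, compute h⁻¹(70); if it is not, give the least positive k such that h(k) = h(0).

By definition, h is surjective if every y in the codomain equals h(x) for some x in the domain.
Since gcd(93, 112) = 1, 93 is invertible modulo 112. Euclid's algorithm: 112 = 1·93 + 19, 93 = 4·19 + 17, 19 = 1·17 + 2, 17 = 8·2 + 1; back-substituting gives 1 = 53·93 − 44·112, so 93⁻¹ ≡ 53 (mod 112).
Then y ↦ 53(y − 29) is a two-sided inverse to h, so every y ∈ ℤ_{112} has a preimage.
Therefore h is surjective.
Since h is surjective, we compute h⁻¹(70): solve 93x + 29 ≡ 70 (mod 112), i.e. 93x ≡ 41 (mod 112).
Multiplying by 93⁻¹ = 53 gives x ≡ 53·41 = 2173 = 19·112 + 45 ≡ 45 (mod 112).
Check: h(45) = 93·45 + 29 = 4214 = 37·112 + 70 ≡ 70 (mod 112).

45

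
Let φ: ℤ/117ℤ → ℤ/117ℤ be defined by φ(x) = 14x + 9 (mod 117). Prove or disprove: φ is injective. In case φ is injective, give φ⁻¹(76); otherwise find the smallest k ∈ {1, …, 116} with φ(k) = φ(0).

80

Recall: injectivity means: for all u, v in the domain, φ(u) = φ(v) implies u = v.
Suppose φ(u) = φ(v) in ℤ/117ℤ. Then 14u + 9 ≡ 14v + 9 (mod 117), so 14(u − v) ≡ 0 (mod 117).
Since gcd(14, 117) = 1, 14 is invertible modulo 117, so u − v ≡ 0 (mod 117), i.e. u = v.
Thus φ is injective.
We now compute 14⁻¹ mod 117 explicitly. Euclid's algorithm: 117 = 8·14 + 5, 14 = 2·5 + 4, 5 = 1·4 + 1; back-substituting gives 1 = 92·14 − 11·117, so 14⁻¹ ≡ 92 (mod 117).
Since φ is injective, we find φ⁻¹(76): we need 14x ≡ 76 − 9 ≡ 67 (mod 117). Using 14⁻¹ = 92: x ≡ 92·67 = 6164 = 52·117 + 80, so x = 80.
Check: φ(80) = 14·80 + 9 = 1129 = 9·117 + 76 ≡ 76 (mod 117).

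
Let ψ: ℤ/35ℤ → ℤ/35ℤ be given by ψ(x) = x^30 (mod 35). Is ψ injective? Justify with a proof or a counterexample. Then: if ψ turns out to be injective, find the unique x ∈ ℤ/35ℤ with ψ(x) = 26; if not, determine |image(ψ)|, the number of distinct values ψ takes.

ψ(2): Repeated squaring mod 35: 2^1 ≡ 2, 2^2 ≡ 2² = 4, 2^4 ≡ 4² = 16, 2^8 ≡ 16² = 256 ≡ 11, 2^16 ≡ 11² = 121 ≡ 16. Since 30 = 16 + 8 + 4 + 2, 2^30 ≡ 16·11·16·4: 16·11 = 176 ≡ 1, then 1·16 = 16, then 16·4 = 64 ≡ 29. So 2^30 ≡ 29 (mod 35).
ψ(3): Repeated squaring mod 35: 3^1 ≡ 3, 3^2 ≡ 3² = 9, 3^4 ≡ 9² = 81 ≡ 11, 3^8 ≡ 11² = 121 ≡ 16, 3^16 ≡ 16² = 256 ≡ 11. Since 30 = 16 + 8 + 4 + 2, 3^30 ≡ 11·16·11·9: 11·16 = 176 ≡ 1, then 1·11 = 11, then 11·9 = 99 ≡ 29. So 3^30 ≡ 29 (mod 35).
So ψ(2) = ψ(3) = 29 while 2 ≠ 3, thus ψ is not injective.
Since ψ is not injective, we determine |image(ψ)|. Computing x^30 mod 35 for each x (by repeated squaring, reducing mod 35 at every step), the values ψ(0), ψ(1), …, ψ(34) are: 0, 1, 29, 29, 1, 15, 1, 14, 29, 1, 15, 1, 29, 29, 21, 15, 1, 29, 29, 1, 15, 21, 29, 29, 1, 15, 1, 29, 14, 1, 15, 1, 29, 29, 1.
The distinct values are {0, 1, 14, 15, 21, 29}; there are 6 of them.

6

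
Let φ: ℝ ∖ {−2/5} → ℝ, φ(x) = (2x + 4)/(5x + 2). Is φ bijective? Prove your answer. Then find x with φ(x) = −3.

If φ(x) = 2/5, cross-multiplying gives 5(2x + 4) = 2(5x + 2), which simplifies to 20 = 4 — false.  So 2/5 has no preimage and φ is not surjective.
Hence φ is not bijective.
Solving φ(x) = −3: cross-multiplying gives 2x + 4 = −3(5x + 2), which rearranges to 17x = −10, so x = −10/17.

-10/17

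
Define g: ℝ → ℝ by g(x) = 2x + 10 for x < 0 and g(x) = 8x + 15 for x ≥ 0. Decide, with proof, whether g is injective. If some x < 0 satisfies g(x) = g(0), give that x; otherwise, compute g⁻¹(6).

Both pieces are strictly increasing (slopes 2 and 8), so each is injective on its own interval.
The left piece maps (−∞, 0) onto (−∞, 10); the right piece maps [0, ∞) onto [15, ∞).
These images are disjoint, so no value is attained by both pieces. So g is injective.
Because the two images are disjoint, no x < 0 has g(x) = g(0), so we compute g⁻¹(6): 6 lies in (−∞, 10), so solve 2x + 10 = 6: x = (6 − 10)/2 = −2.

-2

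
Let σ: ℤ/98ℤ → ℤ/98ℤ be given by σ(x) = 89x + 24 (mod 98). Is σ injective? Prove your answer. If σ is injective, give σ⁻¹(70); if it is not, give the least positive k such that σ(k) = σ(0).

82

Recall that injectivity means: for all u, v in the domain, σ(u) = σ(v) implies u = v.
Suppose σ(u) = σ(v) in ℤ/98ℤ. Then 89u + 24 ≡ 89v + 24 (mod 98), thus 89(u − v) ≡ 0 (mod 98).
Since gcd(89, 98) = 1, 89 is invertible modulo 98, thus u − v ≡ 0 (mod 98), i.e. u = v.
Therefore σ is injective.
We now compute 89⁻¹ mod 98 explicitly. Euclid's algorithm: 98 = 1·89 + 9, 89 = 9·9 + 8, 9 = 1·8 + 1; back-substituting gives 1 = 87·89 − 79·98, so 89⁻¹ ≡ 87 (mod 98).
Since σ is injective, we compute σ⁻¹(70): solve 89x + 24 ≡ 70 (mod 98), i.e. 89x ≡ 46 (mod 98).
Multiplying by 89⁻¹ = 87 gives x ≡ 87·46 = 4002 = 40·98 + 82 ≡ 82 (mod 98).
Check: σ(82) = 89·82 + 24 = 7322 = 74·98 + 70 ≡ 70 (mod 98).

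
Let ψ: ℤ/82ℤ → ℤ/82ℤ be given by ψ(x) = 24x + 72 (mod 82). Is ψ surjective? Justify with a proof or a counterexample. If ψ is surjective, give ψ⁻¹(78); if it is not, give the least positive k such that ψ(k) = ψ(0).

41

By definition, surjectivity means every element of the codomain has a preimage under ψ.
Since gcd(24, 82) = 2, we have 24x ≡ 0 (mod 2) for all x, so ψ(x) ≡ 0 (mod 2).
But 1 ≢ 0 (mod 2), so 1 ∈ ℤ/82ℤ has no preimage. Thus ψ is not surjective.
Since ψ is not surjective, we find the least positive k with ψ(k) = ψ(0): this means 24k ≡ 0 (mod 82), i.e. 82 ∣ 24k. Since gcd(24, 82) = 2, dividing through by 2 this holds exactly when 41 ∣ 12k, and as gcd(12, 41) = 1, exactly when 41 ∣ k.
The smallest positive such k is 41.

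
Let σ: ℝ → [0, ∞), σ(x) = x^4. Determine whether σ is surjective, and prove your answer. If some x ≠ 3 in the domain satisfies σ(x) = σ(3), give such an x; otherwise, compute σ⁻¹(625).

For any y ∈ [0, ∞), x = y^{1/4} ∈ ℝ satisfies x^4 = y, so σ is surjective.
For the follow-up, such an x exists: taking x = −3 ∈ ℝ gives σ(−3) = 81 = σ(3) with −3 ≠ 3.

-3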